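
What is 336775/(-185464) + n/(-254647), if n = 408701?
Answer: -161558065689/47227851208 ≈ -3.4208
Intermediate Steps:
336775/(-185464) + n/(-254647) = 336775/(-185464) + 408701/(-254647) = 336775*(-1/185464) + 408701*(-1/254647) = -336775/185464 - 408701/254647 = -161558065689/47227851208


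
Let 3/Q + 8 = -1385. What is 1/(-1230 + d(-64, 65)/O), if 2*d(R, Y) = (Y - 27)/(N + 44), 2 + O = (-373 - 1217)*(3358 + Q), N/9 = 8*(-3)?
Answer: -1279255413872/1573484159036093 ≈ -0.00081301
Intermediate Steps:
Q = -3/1393 (Q = 3/(-8 - 1385) = 3/(-1393) = 3*(-1/1393) = -3/1393 ≈ -0.0021536)
N = -216 (N = 9*(8*(-3)) = 9*(-24) = -216)
O = -7437531476/1393 (O = -2 + (-373 - 1217)*(3358 - 3/1393) = -2 - 1590*4677691/1393 = -2 - 7437528690/1393 = -7437531476/1393 ≈ -5.3392e+6)
d(R, Y) = 27/344 - Y/344 (d(R, Y) = ((Y - 27)/(-216 + 44))/2 = ((-27 + Y)/(-172))/2 = ((-27 + Y)*(-1/172))/2 = (27/172 - Y/172)/2 = 27/344 - Y/344)
1/(-1230 + d(-64, 65)/O) = 1/(-1230 + (27/344 - 1/344*65)/(-7437531476/1393)) = 1/(-1230 + (27/344 - 65/344)*(-1393/7437531476)) = 1/(-1230 - 19/172*(-1393/7437531476)) = 1/(-1230 + 26467/1279255413872) = 1/(-1573484159036093/1279255413872) = -1279255413872/1573484159036093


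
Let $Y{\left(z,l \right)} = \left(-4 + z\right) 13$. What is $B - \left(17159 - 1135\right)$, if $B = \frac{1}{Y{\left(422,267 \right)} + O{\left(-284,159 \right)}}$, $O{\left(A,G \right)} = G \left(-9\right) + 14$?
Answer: $- \frac{64368407}{4017} \approx -16024.0$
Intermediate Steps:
$O{\left(A,G \right)} = 14 - 9 G$ ($O{\left(A,G \right)} = - 9 G + 14 = 14 - 9 G$)
$Y{\left(z,l \right)} = -52 + 13 z$
$B = \frac{1}{4017}$ ($B = \frac{1}{\left(-52 + 13 \cdot 422\right) + \left(14 - 1431\right)} = \frac{1}{\left(-52 + 5486\right) + \left(14 - 1431\right)} = \frac{1}{5434 - 1417} = \frac{1}{4017} \approx 0.00024894$)
$B - \left(17159 - 1135\right) = \frac{1}{4017} - \left(17159 - 1135\right) = \frac{1}{4017} - 16024 = - \frac{64368407}{4017}$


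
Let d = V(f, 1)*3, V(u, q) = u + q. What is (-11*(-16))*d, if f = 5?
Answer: 3168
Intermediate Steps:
V(u, q) = q + u
d = 18 (d = (1 + 5)*3 = 6*3 = 18)
(-11*(-16))*d = -11*(-16)*18 = 176*18 = 3168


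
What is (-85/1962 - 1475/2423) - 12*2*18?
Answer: -2056795937/4753926 ≈ -432.65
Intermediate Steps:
(-85/1962 - 1475/2423) - 12*2*18 = (-85*1/1962 - 1475*1/2423) - 24*18 = (-85/1962 - 1475/2423) - 432 = -3099905/4753926 - 432 = -2056795937/4753926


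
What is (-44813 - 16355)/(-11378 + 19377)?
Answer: -61168/7999 ≈ -7.6470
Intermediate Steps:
(-44813 - 16355)/(-11378 + 19377) = -61168/7999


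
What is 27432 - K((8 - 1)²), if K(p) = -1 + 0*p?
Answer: 27433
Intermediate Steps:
K(p) = -1 (K(p) = -1 + 0 = -1)
27432 - K((8 - 1)²) = 27432 - 1*(-1) = 27432 + 1 = 27433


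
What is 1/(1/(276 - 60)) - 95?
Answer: 121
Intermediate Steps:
1/(1/(276 - 60)) - 95 = 1/(1/216) - 95 = 216 - 95 = 121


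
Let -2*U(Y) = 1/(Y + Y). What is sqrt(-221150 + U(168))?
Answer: I*sqrt(6241737642)/168 ≈ 470.27*I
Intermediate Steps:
U(Y) = -1/(4*Y) (U(Y) = -1/(2*(Y + Y)) = -1/(2*Y)/2 = -1/(4*Y))
sqrt(-221150 + U(168)) = sqrt(-221150 - 1/4/168) = sqrt(-221150 - 1/4*1/168) = sqrt(-221150 - 1/672) = sqrt(-148612801/672) = I*sqrt(6241737642)/168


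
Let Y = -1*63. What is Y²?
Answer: 3969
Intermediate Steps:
Y = -63
Y² = (-63)² = 3969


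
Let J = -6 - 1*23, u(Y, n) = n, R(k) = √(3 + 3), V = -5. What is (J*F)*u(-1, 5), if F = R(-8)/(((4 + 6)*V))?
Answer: 29*√6/10 ≈ 7.1035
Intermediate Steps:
R(k) = √6
F = -√6/50 (F = √6/(((4 + 6)*(-5))) = √6/((10*(-5))) = √6/(-50) = √6*(-1/50) = -√6/50 ≈ -0.048990)
J = -29 (J = -6 - 23 = -29)
(J*F)*u(-1, 5) = -(-29)*√6/50*5 = (29*√6/50)*5 = 29*√6/10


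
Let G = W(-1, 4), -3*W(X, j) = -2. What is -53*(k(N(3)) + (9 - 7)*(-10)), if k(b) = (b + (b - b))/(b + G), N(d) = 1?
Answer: 5141/5 ≈ 1028.2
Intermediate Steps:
W(X, j) = ⅔ (W(X, j) = -⅓*(-2) = ⅔)
G = ⅔ ≈ 0.66667
k(b) = b/(⅔ + b) (k(b) = (b + (b - b))/(b + ⅔) = (b + 0)/(⅔ + b) = b/(⅔ + b))
-53*(k(N(3)) + (9 - 7)*(-10)) = -53*(3*1/(2 + 3*1) + (9 - 7)*(-10)) = -53*(3*1/(2 + 3) + 2*(-10)) = -53*(3*1/5 - 20) = -53*(3*1*(⅕) - 20) = -53*(⅗ - 20) = -53*(-97/5) = 5141/5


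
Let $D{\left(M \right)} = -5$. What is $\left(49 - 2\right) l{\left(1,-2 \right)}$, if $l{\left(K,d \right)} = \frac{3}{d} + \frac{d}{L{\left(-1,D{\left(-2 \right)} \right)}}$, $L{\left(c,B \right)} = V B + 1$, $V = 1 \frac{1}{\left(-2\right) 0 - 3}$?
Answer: $- \frac{423}{4} \approx -105.75$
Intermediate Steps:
$V = - \frac{1}{3}$ ($V = 1 \frac{1}{0 - 3} = 1 \frac{1}{-3} = 1 \left(- \frac{1}{3}\right) = - \frac{1}{3} \approx -0.33333$)
$L{\left(c,B \right)} = 1 - \frac{B}{3}$ ($L{\left(c,B \right)} = - \frac{B}{3} + 1 = 1 - \frac{B}{3}$)
$l{\left(K,d \right)} = \frac{3}{d} + \frac{3 d}{8}$ ($l{\left(K,d \right)} = \frac{3}{d} + \frac{d}{1 - - \frac{5}{3}} = \frac{3}{d} + \frac{d}{1 + \frac{5}{3}} = \frac{3}{d} + \frac{d}{\frac{8}{3}} = \frac{3}{d} + d \frac{3}{8} = \frac{3}{d} + \frac{3 d}{8}$)
$\left(49 - 2\right) l{\left(1,-2 \right)} = \left(49 - 2\right) \left(\frac{3}{-2} + \frac{3}{8} \left(-2\right)\right) = 47 \left(3 \left(- \frac{1}{2}\right) - \frac{3}{4}\right) = 47 \left(- \frac{3}{2} - \frac{3}{4}\right) = 47 \left(- \frac{9}{4}\right) = - \frac{423}{4}$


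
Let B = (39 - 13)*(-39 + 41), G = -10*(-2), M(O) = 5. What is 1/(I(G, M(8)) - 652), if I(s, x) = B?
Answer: -1/600 ≈ -0.0016667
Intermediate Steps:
G = 20
B = 52 (B = 26*2 = 52)
I(s, x) = 52
1/(I(G, M(8)) - 652) = 1/(52 - 652) = 1/(-600) = -1/600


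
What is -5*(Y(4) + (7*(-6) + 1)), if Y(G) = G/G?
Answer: 200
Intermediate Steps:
Y(G) = 1
-5*(Y(4) + (7*(-6) + 1)) = -5*(1 + (7*(-6) + 1)) = -5*(1 + (-42 + 1)) = -5*(1 - 41) = -5*(-40) = 200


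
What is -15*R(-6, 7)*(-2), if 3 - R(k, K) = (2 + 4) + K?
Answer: -300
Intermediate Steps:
R(k, K) = -3 - K (R(k, K) = 3 - ((2 + 4) + K) = 3 - (6 + K) = 3 + (-6 - K) = -3 - K)
-15*R(-6, 7)*(-2) = -15*(-3 - 1*7)*(-2) = -15*(-3 - 7)*(-2) = -15*(-10)*(-2) = 150*(-2) = -300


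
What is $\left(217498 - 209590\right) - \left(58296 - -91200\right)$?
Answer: $-141588$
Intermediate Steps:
$\left(217498 - 209590\right) - \left(58296 - -91200\right) = 7908 - 149496 = -141588$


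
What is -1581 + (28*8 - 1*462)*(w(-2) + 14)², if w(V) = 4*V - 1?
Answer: -7531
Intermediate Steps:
w(V) = -1 + 4*V
-1581 + (28*8 - 1*462)*(w(-2) + 14)² = -1581 + (28*8 - 1*462)*((-1 + 4*(-2)) + 14)² = -1581 + (224 - 462)*((-1 - 8) + 14)² = -1581 - 238*(-9 + 14)² = -1581 - 238*5² = -1581 - 238*25 = -1581 - 5950 = -7531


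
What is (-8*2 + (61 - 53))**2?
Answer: 64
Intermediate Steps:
(-8*2 + (61 - 53))**2 = (-16 + 8)**2 = (-8)**2 = 64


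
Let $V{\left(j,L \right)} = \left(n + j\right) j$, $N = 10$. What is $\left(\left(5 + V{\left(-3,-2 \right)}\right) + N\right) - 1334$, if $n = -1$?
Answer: $-1307$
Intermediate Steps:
$V{\left(j,L \right)} = j \left(-1 + j\right)$ ($V{\left(j,L \right)} = \left(-1 + j\right) j = j \left(-1 + j\right)$)
$\left(\left(5 + V{\left(-3,-2 \right)}\right) + N\right) - 1334 = \left(\left(5 - 3 \left(-1 - 3\right)\right) + 10\right) - 1334 = \left(\left(5 - -12\right) + 10\right) - 1334 = \left(\left(5 + 12\right) + 10\right) - 1334 = \left(17 + 10\right) - 1334 = 27 - 1334 = -1307$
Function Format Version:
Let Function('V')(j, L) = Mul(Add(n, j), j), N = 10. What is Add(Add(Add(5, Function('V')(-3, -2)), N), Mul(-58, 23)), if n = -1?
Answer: -1307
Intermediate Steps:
Function('V')(j, L) = Mul(j, Add(-1, j)) (Function('V')(j, L) = Mul(Add(-1, j), j) = Mul(j, Add(-1, j)))
Add(Add(Add(5, Function('V')(-3, -2)), N), Mul(-58, 23)) = Add(Add(Add(5, Mul(-3, Add(-1, -3))), 10), Mul(-58, 23)) = Add(Add(Add(5, Mul(-3, -4)), 10), -1334) = Add(Add(Add(5, 12), 10), -1334) = Add(Add(17, 10), -1334) = Add(27, -1334) = -1307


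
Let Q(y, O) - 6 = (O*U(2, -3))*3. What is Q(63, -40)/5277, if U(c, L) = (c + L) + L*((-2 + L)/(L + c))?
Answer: 642/1759 ≈ 0.36498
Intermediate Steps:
U(c, L) = L + c + L*(-2 + L)/(L + c) (U(c, L) = (L + c) + L*((-2 + L)/(L + c)) = (L + c) + L*(-2 + L)/(L + c) = L + c + L*(-2 + L)/(L + c))
Q(y, O) = 6 - 48*O (Q(y, O) = 6 + (O*((2² - 2*(-3) + 2*(-3)² + 2*(-3)*2)/(-3 + 2)))*3 = 6 + (O*((4 + 6 + 2*9 - 12)/(-1)))*3 = 6 + (O*(-(4 + 6 + 18 - 12)))*3 = 6 + (O*(-1*16))*3 = 6 + (O*(-16))*3 = 6 - 16*O*3 = 6 - 48*O)
Q(63, -40)/5277 = (6 - 48*(-40))/5277 = (6 + 1920)*(1/5277) = 1926*(1/5277) = 642/1759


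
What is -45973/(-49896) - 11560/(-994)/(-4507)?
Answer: 2095717463/2280938616 ≈ 0.91880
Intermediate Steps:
-45973/(-49896) - 11560/(-994)/(-4507) = -45973*(-1/49896) - 11560*(-1/994)*(-1/4507) = 45973/49896 + (5780/497)*(-1/4507) = 45973/49896 - 5780/2239979 = 2095717463/2280938616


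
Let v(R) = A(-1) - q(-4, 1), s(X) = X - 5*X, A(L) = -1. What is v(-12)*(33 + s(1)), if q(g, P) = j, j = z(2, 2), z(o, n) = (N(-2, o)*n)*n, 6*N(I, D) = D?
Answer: -203/3 ≈ -67.667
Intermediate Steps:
s(X) = -4*X
N(I, D) = D/6
z(o, n) = o*n**2/6 (z(o, n) = ((o/6)*n)*n = (n*o/6)*n = o*n**2/6)
j = 4/3 (j = (1/6)*2*2**2 = (1/6)*2*4 = 4/3 ≈ 1.3333)
q(g, P) = 4/3
v(R) = -7/3 (v(R) = -1 - 1*4/3 = -1 - 4/3 = -7/3)
v(-12)*(33 + s(1)) = -7*(33 - 4*1)/3 = -7*(33 - 4)/3 = -7/3*29 = -203/3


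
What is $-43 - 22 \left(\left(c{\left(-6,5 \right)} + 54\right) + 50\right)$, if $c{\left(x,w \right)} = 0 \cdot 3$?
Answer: $-2331$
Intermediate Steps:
$c{\left(x,w \right)} = 0$
$-43 - 22 \left(\left(c{\left(-6,5 \right)} + 54\right) + 50\right) = -43 - 22 \left(\left(0 + 54\right) + 50\right) = -43 - 22 \left(54 + 50\right) = -43 - 2288 = -2331$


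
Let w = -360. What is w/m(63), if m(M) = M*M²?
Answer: -40/27783 ≈ -0.0014397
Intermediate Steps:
m(M) = M³
w/m(63) = -360/(63³) = -360/250047 = -360*1/250047 = -40/27783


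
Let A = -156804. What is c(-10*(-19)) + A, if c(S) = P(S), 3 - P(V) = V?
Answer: -156991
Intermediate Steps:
P(V) = 3 - V
c(S) = 3 - S
c(-10*(-19)) + A = (3 - (-10)*(-19)) - 156804 = (3 - 1*190) - 156804 = (3 - 190) - 156804 = -187 - 156804 = -156991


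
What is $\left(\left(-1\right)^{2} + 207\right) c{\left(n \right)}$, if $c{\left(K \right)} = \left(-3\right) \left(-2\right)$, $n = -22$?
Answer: $1248$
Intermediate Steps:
$c{\left(K \right)} = 6$
$\left(\left(-1\right)^{2} + 207\right) c{\left(n \right)} = \left(\left(-1\right)^{2} + 207\right) 6 = \left(1 + 207\right) 6 = 208 \cdot 6 = 1248$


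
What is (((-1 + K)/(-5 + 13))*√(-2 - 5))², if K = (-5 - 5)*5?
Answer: -18207/64 ≈ -284.48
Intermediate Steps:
K = -50 (K = -10*5 = -50)
(((-1 + K)/(-5 + 13))*√(-2 - 5))² = (((-1 - 50)/(-5 + 13))*√(-2 - 5))² = ((-51/8)*√(-7))² = ((-51*⅛)*(I*√7))² = (-51*I*√7/8)² = -18207/64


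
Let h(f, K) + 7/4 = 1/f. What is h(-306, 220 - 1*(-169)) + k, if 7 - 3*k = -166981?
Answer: 34064479/612 ≈ 55661.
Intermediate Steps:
h(f, K) = -7/4 + 1/f
k = 166988/3 (k = 7/3 - ⅓*(-166981) = 7/3 + 166981/3 = 166988/3 ≈ 55663.)
h(-306, 220 - 1*(-169)) + k = (-7/4 + 1/(-306)) + 166988/3 = (-7/4 - 1/306) + 166988/3 = -1073/612 + 166988/3 = 34064479/612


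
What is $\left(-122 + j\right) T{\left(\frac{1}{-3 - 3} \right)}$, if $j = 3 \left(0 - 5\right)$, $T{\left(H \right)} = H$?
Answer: $\frac{137}{6} \approx 22.833$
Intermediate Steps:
$j = -15$ ($j = 3 \left(-5\right) = -15$)
$\left(-122 + j\right) T{\left(\frac{1}{-3 - 3} \right)} = \frac{-122 - 15}{-3 - 3} = - \frac{137}{-6} = \left(-137\right) \left(- \frac{1}{6}\right) = \frac{137}{6}$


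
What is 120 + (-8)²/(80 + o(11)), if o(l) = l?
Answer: 10984/91 ≈ 120.70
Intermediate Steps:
120 + (-8)²/(80 + o(11)) = 120 + (-8)²/(80 + 11) = 120 + 64/91 = 10984/91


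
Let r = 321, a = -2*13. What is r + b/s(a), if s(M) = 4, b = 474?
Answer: 879/2 ≈ 439.50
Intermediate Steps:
a = -26
r + b/s(a) = 321 + 474/4 = 321 + 474*(1/4) = 321 + 237/2 = 879/2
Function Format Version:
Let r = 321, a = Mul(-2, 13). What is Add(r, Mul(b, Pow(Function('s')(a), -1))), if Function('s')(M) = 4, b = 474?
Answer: Rational(879, 2) ≈ 439.50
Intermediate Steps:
a = -26
Add(r, Mul(b, Pow(Function('s')(a), -1))) = Add(321, Mul(474, Pow(4, -1))) = Add(321, Mul(474, Rational(1, 4))) = Add(321, Rational(237, 2)) = Rational(879, 2)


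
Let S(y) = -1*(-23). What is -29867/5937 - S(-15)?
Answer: -166418/5937 ≈ -28.031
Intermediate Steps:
S(y) = 23
-29867/5937 - S(-15) = -29867/5937 - 1*23 = -29867*1/5937 - 23 = -29867/5937 - 23 = -166418/5937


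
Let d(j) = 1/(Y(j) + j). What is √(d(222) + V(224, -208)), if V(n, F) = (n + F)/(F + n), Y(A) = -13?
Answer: √43890/209 ≈ 1.0024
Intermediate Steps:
V(n, F) = 1 (V(n, F) = (F + n)/(F + n) = 1)
d(j) = 1/(-13 + j)
√(d(222) + V(224, -208)) = √(1/(-13 + 222) + 1) = √(1/209 + 1) = √(210/209) = √43890/209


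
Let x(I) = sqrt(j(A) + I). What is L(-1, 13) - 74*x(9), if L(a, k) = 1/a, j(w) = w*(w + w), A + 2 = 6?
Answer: -1 - 74*sqrt(41) ≈ -474.83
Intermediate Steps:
A = 4 (A = -2 + 6 = 4)
j(w) = 2*w**2 (j(w) = w*(2*w) = 2*w**2)
x(I) = sqrt(32 + I) (x(I) = sqrt(2*4**2 + I) = sqrt(2*16 + I) = sqrt(32 + I))
L(-1, 13) - 74*x(9) = 1/(-1) - 74*sqrt(32 + 9) = -1 - 74*sqrt(41)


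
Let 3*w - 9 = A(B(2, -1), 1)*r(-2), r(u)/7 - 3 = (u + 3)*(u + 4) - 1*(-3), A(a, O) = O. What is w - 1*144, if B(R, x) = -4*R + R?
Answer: -367/3 ≈ -122.33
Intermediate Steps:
B(R, x) = -3*R
r(u) = 42 + 7*(3 + u)*(4 + u) (r(u) = 21 + 7*((u + 3)*(u + 4) - 1*(-3)) = 21 + 7*((3 + u)*(4 + u) + 3) = 21 + 7*(3 + (3 + u)*(4 + u)) = 21 + (21 + 7*(3 + u)*(4 + u)) = 42 + 7*(3 + u)*(4 + u))
w = 65/3 (w = 3 + (1*(126 + 7*(-2)**2 + 49*(-2)))/3 = 3 + (1*(126 + 7*4 - 98))/3 = 3 + (1*(126 + 28 - 98))/3 = 3 + (1*56)/3 = 3 + (1/3)*56 = 3 + 56/3 = 65/3 ≈ 21.667)
w - 1*144 = 65/3 - 1*144 = 65/3 - 144 = -367/3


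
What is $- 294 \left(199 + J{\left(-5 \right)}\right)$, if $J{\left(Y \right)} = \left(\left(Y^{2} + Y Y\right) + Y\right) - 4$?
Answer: $-70560$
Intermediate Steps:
$J{\left(Y \right)} = -4 + Y + 2 Y^{2}$ ($J{\left(Y \right)} = \left(\left(Y^{2} + Y^{2}\right) + Y\right) - 4 = \left(2 Y^{2} + Y\right) - 4 = \left(Y + 2 Y^{2}\right) - 4 = -4 + Y + 2 Y^{2}$)
$- 294 \left(199 + J{\left(-5 \right)}\right) = - 294 \left(199 - \left(9 - 50\right)\right) = - 294 \left(199 - -41\right) = - 294 \left(199 + 41\right) = \left(-294\right) 240 = -70560$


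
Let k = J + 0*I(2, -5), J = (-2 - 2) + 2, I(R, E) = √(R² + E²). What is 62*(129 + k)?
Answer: 7874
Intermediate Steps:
I(R, E) = √(E² + R²)
J = -2 (J = -4 + 2 = -2)
k = -2 (k = -2 + 0*√((-5)² + 2²) = -2 + 0*√(25 + 4) = -2 + 0*√29 = -2 + 0 = -2)
62*(129 + k) = 62*(129 - 2) = 62*127 = 7874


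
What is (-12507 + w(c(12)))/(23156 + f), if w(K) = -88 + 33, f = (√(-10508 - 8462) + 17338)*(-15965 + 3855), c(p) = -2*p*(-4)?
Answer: 47094046098/787099922633171 - 5433065*I*√18970/1574199845266342 ≈ 5.9832e-5 - 4.7536e-7*I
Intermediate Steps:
c(p) = 8*p
f = -209963180 - 12110*I*√18970 (f = (√(-18970) + 17338)*(-12110) = (I*√18970 + 17338)*(-12110) = (17338 + I*√18970)*(-12110) = -209963180 - 12110*I*√18970 ≈ -2.0996e+8 - 1.6679e+6*I)
w(K) = -55
(-12507 + w(c(12)))/(23156 + f) = (-12507 - 55)/(23156 + (-209963180 - 12110*I*√18970)) = -12562/(-209940024 - 12110*I*√18970)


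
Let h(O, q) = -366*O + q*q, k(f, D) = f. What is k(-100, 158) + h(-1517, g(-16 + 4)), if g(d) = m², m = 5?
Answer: 555747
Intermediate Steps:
g(d) = 25 (g(d) = 5² = 25)
h(O, q) = q² - 366*O (h(O, q) = -366*O + q² = q² - 366*O)
k(-100, 158) + h(-1517, g(-16 + 4)) = -100 + (25² - 366*(-1517)) = -100 + (625 + 555222) = -100 + 555847 = 555747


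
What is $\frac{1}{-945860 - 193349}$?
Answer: $- \frac{1}{1139209} \approx -8.778 \cdot 10^{-7}$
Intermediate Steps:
$\frac{1}{-945860 - 193349} = \frac{1}{-1139209} = - \frac{1}{1139209}$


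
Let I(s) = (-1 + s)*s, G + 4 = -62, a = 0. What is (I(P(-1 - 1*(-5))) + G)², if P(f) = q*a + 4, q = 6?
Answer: 2916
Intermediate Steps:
G = -66 (G = -4 - 62 = -66)
P(f) = 4 (P(f) = 6*0 + 4 = 0 + 4 = 4)
I(s) = s*(-1 + s)
(I(P(-1 - 1*(-5))) + G)² = (4*(-1 + 4) - 66)² = (4*3 - 66)² = (12 - 66)² = (-54)² = 2916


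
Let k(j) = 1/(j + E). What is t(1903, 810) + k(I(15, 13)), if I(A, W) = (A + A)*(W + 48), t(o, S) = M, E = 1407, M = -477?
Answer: -1544048/3237 ≈ -477.00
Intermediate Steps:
t(o, S) = -477
I(A, W) = 2*A*(48 + W) (I(A, W) = (2*A)*(48 + W) = 2*A*(48 + W))
k(j) = 1/(1407 + j) (k(j) = 1/(j + 1407) = 1/(1407 + j))
t(1903, 810) + k(I(15, 13)) = -477 + 1/(1407 + 2*15*(48 + 13)) = -477 + 1/(1407 + 2*15*61) = -477 + 1/(1407 + 1830) = -477 + 1/3237 = -1544048/3237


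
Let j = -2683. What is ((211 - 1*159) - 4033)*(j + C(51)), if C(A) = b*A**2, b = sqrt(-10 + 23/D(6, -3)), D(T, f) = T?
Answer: 10681023 - 3451527*I*sqrt(222)/2 ≈ 1.0681e+7 - 2.5713e+7*I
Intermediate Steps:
b = I*sqrt(222)/6 (b = sqrt(-10 + 23/6) = sqrt(-37/6) = I*sqrt(222)/6 ≈ 2.4833*I)
C(A) = I*sqrt(222)*A**2/6 (C(A) = (I*sqrt(222)/6)*A**2 = I*sqrt(222)*A**2/6)
((211 - 1*159) - 4033)*(j + C(51)) = ((211 - 1*159) - 4033)*(-2683 + (1/6)*I*sqrt(222)*51**2) = ((211 - 159) - 4033)*(-2683 + (1/6)*I*sqrt(222)*2601) = (52 - 4033)*(-2683 + 867*I*sqrt(222)/2) = -3981*(-2683 + 867*I*sqrt(222)/2) = 10681023 - 3451527*I*sqrt(222)/2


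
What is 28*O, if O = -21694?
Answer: -607432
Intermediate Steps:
28*O = 28*(-21694) = -607432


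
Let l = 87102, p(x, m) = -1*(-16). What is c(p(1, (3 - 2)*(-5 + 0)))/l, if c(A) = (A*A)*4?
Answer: 512/43551 ≈ 0.011756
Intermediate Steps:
p(x, m) = 16
c(A) = 4*A**2 (c(A) = A**2*4 = 4*A**2)
c(p(1, (3 - 2)*(-5 + 0)))/l = (4*16**2)/87102 = (4*256)*(1/87102) = 1024*(1/87102) = 512/43551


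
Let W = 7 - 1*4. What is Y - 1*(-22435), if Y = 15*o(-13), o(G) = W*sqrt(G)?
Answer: 22435 + 45*I*sqrt(13) ≈ 22435.0 + 162.25*I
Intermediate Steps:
W = 3 (W = 7 - 4 = 3)
o(G) = 3*sqrt(G)
Y = 45*I*sqrt(13) (Y = 15*(3*sqrt(-13)) = 15*(3*(I*sqrt(13))) = 15*(3*I*sqrt(13)) = 45*I*sqrt(13) ≈ 162.25*I)
Y - 1*(-22435) = 45*I*sqrt(13) - 1*(-22435) = 45*I*sqrt(13) + 22435 = 22435 + 45*I*sqrt(13)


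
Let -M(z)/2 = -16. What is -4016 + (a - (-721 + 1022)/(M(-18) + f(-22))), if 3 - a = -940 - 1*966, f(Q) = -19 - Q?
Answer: -10578/5 ≈ -2115.6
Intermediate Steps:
M(z) = 32 (M(z) = -2*(-16) = 32)
a = 1909 (a = 3 - (-940 - 1*966) = 3 - (-940 - 966) = 3 - 1*(-1906) = 3 + 1906 = 1909)
-4016 + (a - (-721 + 1022)/(M(-18) + f(-22))) = -4016 + (1909 - (-721 + 1022)/(32 + (-19 - 1*(-22)))) = -4016 + (1909 - 301/(32 + (-19 + 22))) = -4016 + (1909 - 301/(32 + 3)) = -4016 + (1909 - 301/35) = -4016 + (1909 - 1*43/5) = -4016 + (1909 - 43/5) = -4016 + 9502/5 = -10578/5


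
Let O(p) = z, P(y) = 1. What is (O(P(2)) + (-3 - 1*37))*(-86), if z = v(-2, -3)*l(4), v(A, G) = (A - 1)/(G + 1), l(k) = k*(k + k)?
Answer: -688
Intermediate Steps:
l(k) = 2*k**2 (l(k) = k*(2*k) = 2*k**2)
v(A, G) = (-1 + A)/(1 + G)
z = 48 (z = ((-1 - 2)/(1 - 3))*(2*4**2) = (-3/(-2))*(2*16) = -1/2*(-3)*32 = (3/2)*32 = 48)
O(p) = 48
(O(P(2)) + (-3 - 1*37))*(-86) = (48 + (-3 - 1*37))*(-86) = (48 + (-3 - 37))*(-86) = (48 - 40)*(-86) = 8*(-86) = -688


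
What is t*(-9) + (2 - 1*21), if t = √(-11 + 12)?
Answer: -28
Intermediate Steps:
t = 1 (t = √1 = 1)
t*(-9) + (2 - 1*21) = 1*(-9) + (2 - 1*21) = -9 + (2 - 21) = -9 - 19 = -28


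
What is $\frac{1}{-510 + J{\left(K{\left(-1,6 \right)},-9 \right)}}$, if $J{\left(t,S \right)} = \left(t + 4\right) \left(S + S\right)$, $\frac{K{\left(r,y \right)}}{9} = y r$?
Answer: $\frac{1}{390} \approx 0.0025641$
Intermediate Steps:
$K{\left(r,y \right)} = 9 r y$ ($K{\left(r,y \right)} = 9 y r = 9 r y$)
$J{\left(t,S \right)} = 2 S \left(4 + t\right)$ ($J{\left(t,S \right)} = \left(4 + t\right) 2 S = 2 S \left(4 + t\right)$)
$\frac{1}{-510 + J{\left(K{\left(-1,6 \right)},-9 \right)}} = \frac{1}{-510 + 2 \left(-9\right) \left(4 + 9 \left(-1\right) 6\right)} = \frac{1}{-510 + 2 \left(-9\right) \left(4 - 54\right)} = \frac{1}{-510 + 2 \left(-9\right) \left(-50\right)} = \frac{1}{-510 + 900} = \frac{1}{390}$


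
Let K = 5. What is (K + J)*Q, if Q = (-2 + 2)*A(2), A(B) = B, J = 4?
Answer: 0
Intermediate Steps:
Q = 0 (Q = (-2 + 2)*2 = 0*2 = 0)
(K + J)*Q = (5 + 4)*0 = 9*0 = 0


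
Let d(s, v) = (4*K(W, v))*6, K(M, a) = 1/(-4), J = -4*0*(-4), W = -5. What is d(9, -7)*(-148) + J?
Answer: 888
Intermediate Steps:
J = 0 (J = 0*(-4) = 0)
K(M, a) = -¼
d(s, v) = -6 (d(s, v) = (4*(-¼))*6 = -1*6 = -6)
d(9, -7)*(-148) + J = -6*(-148) + 0 = 888 + 0 = 888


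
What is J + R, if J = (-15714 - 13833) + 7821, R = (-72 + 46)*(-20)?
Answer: -21206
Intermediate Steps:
R = 520 (R = -26*(-20) = 520)
J = -21726 (J = -29547 + 7821 = -21726)
J + R = -21726 + 520 = -21206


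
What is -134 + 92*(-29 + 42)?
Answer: 1062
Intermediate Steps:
-134 + 92*(-29 + 42) = -134 + 92*13 = -134 + 1196 = 1062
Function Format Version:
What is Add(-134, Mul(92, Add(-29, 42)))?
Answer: 1062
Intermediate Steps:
Add(-134, Mul(92, Add(-29, 42))) = Add(-134, Mul(92, 13)) = Add(-134, 1196) = 1062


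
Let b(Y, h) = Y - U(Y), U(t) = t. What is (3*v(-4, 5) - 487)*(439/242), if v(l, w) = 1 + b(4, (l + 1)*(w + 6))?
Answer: -878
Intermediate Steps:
b(Y, h) = 0 (b(Y, h) = Y - Y = 0)
v(l, w) = 1 (v(l, w) = 1 + 0 = 1)
(3*v(-4, 5) - 487)*(439/242) = (3*1 - 487)*(439/242) = (3 - 487)*(439*(1/242)) = -484*439/242 = -878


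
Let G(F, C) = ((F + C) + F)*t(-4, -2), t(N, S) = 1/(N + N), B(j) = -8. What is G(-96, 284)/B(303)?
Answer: 23/16 ≈ 1.4375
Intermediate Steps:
t(N, S) = 1/(2*N)
G(F, C) = -F/4 - C/8 (G(F, C) = ((F + C) + F)*((½)/(-4)) = ((C + F) + F)*((½)*(-¼)) = (C + 2*F)*(-⅛) = -F/4 - C/8)
G(-96, 284)/B(303) = (-¼*(-96) - ⅛*284)/(-8) = (24 - 71/2)*(-⅛) = -23/2*(-⅛) = 23/16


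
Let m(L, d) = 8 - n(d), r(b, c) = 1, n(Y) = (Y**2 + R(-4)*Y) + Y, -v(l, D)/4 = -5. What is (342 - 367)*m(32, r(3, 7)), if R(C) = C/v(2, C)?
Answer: -155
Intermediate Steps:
v(l, D) = 20 (v(l, D) = -4*(-5) = 20)
R(C) = C/20
n(Y) = Y**2 + 4*Y/5 (n(Y) = (Y**2 + ((1/20)*(-4))*Y) + Y = (Y**2 - Y/5) + Y = Y**2 + 4*Y/5)
m(L, d) = 8 - d*(4 + 5*d)/5
(342 - 367)*m(32, r(3, 7)) = (342 - 367)*(8 - 1/5*1*(4 + 5*1)) = -25*(8 - 1/5*1*(4 + 5)) = -25*(8 - 1/5*1*9) = -25*(8 - 9/5) = -25*31/5 = -155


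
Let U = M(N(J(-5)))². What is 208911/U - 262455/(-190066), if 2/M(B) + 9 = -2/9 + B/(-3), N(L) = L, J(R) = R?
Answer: 15300390790837/5131782 ≈ 2.9815e+6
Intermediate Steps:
M(B) = 2/(-83/9 - B/3) (M(B) = 2/(-9 + (-2/9 + B/(-3))) = 2/(-9 + (-2*⅑ + B*(-⅓))) = 2/(-9 + (-2/9 - B/3)) = 2/(-83/9 - B/3))
U = 81/1156 (U = (-18/(83 + 3*(-5)))² = (-18/(83 - 15))² = (-18/68)² = (-18*1/68)² = (-9/34)² = 81/1156 ≈ 0.070069)
208911/U - 262455/(-190066) = 208911/(81/1156) - 262455/(-190066) = 208911*(1156/81) - 262455*(-1/190066) = 80500372/27 + 262455/190066 = 15300390790837/5131782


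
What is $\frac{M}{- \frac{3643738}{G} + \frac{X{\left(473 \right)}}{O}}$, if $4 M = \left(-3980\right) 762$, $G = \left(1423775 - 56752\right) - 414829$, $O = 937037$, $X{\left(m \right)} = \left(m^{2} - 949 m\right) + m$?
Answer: $\frac{169122052687166955}{907062877814} \approx 1.8645 \cdot 10^{5}$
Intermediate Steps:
$X{\left(m \right)} = m^{2} - 948 m$
$G = 952194$ ($G = 1367023 - 414829 = 952194$)
$M = -758190$ ($M = \frac{\left(-3980\right) 762}{4} = \frac{1}{4} \left(-3032760\right) = -758190$)
$\frac{M}{- \frac{3643738}{G} + \frac{X{\left(473 \right)}}{O}} = - \frac{758190}{- \frac{3643738}{952194} + \frac{473 \left(-948 + 473\right)}{937037}} = - \frac{758190}{\left(-3643738\right) \frac{1}{952194} + 473 \left(-475\right) \frac{1}{937037}} = - \frac{758190}{- \frac{1821869}{476097} - \frac{224675}{937037}} = - \frac{758190}{- \frac{1814125755628}{446120504589}} = \left(-758190\right) \left(- \frac{446120504589}{1814125755628}\right) = \frac{169122052687166955}{907062877814}$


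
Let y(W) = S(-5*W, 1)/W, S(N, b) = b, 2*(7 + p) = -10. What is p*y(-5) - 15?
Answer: -63/5 ≈ -12.600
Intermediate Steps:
p = -12 (p = -7 + (½)*(-10) = -7 - 5 = -12)
y(W) = 1/W
p*y(-5) - 15 = -12/(-5) - 15 = -12*(-⅕) - 15 = 12/5 - 15 = -63/5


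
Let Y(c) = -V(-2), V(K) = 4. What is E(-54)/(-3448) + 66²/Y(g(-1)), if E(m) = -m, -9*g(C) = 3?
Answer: -1877463/1724 ≈ -1089.0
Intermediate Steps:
g(C) = -⅓ (g(C) = -⅑*3 = -⅓)
Y(c) = -4 (Y(c) = -1*4 = -4)
E(-54)/(-3448) + 66²/Y(g(-1)) = -1*(-54)/(-3448) + 66²/(-4) = 54*(-1/3448) + 4356*(-¼) = -27/1724 - 1089 = -1877463/1724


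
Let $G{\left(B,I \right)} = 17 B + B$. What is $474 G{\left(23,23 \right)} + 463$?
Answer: $196699$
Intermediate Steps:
$G{\left(B,I \right)} = 18 B$
$474 G{\left(23,23 \right)} + 463 = 474 \cdot 18 \cdot 23 + 463 = 474 \cdot 414 + 463 = 196236 + 463 = 196699$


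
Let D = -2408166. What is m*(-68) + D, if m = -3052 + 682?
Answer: -2247006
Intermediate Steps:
m = -2370
m*(-68) + D = -2370*(-68) - 2408166 = 161160 - 2408166 = -2247006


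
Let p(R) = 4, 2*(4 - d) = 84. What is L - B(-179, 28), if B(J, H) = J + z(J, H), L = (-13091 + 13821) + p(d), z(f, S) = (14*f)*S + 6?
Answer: 71075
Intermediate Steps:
d = -38 (d = 4 - 1/2*84 = 4 - 42 = -38)
z(f, S) = 6 + 14*S*f (z(f, S) = 14*S*f + 6 = 6 + 14*S*f)
L = 734 (L = (-13091 + 13821) + 4 = 730 + 4 = 734)
B(J, H) = 6 + J + 14*H*J (B(J, H) = J + (6 + 14*H*J) = 6 + J + 14*H*J)
L - B(-179, 28) = 734 - (6 - 179 + 14*28*(-179)) = 734 - (6 - 179 - 70168) = 734 - 1*(-70341) = 734 + 70341 = 71075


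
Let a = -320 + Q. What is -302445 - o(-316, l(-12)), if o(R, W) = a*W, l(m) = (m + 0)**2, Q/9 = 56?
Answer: -328941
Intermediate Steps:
Q = 504 (Q = 9*56 = 504)
a = 184 (a = -320 + 504 = 184)
l(m) = m**2
o(R, W) = 184*W
-302445 - o(-316, l(-12)) = -302445 - 184*(-12)**2 = -302445 - 184*144 = -302445 - 1*26496 = -302445 - 26496 = -328941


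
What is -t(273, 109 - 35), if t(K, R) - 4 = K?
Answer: -277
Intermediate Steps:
t(K, R) = 4 + K
-t(273, 109 - 35) = -(4 + 273) = -1*277 = -277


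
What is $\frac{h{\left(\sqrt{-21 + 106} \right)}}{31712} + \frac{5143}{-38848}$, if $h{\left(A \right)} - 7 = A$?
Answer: $- \frac{5088215}{38498368} + \frac{\sqrt{85}}{31712} \approx -0.13188$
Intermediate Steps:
$h{\left(A \right)} = 7 + A$
$\frac{h{\left(\sqrt{-21 + 106} \right)}}{31712} + \frac{5143}{-38848} = \frac{7 + \sqrt{-21 + 106}}{31712} + \frac{5143}{-38848} = \left(7 + \sqrt{85}\right) \frac{1}{31712} + 5143 \left(- \frac{1}{38848}\right) = \left(\frac{7}{31712} + \frac{\sqrt{85}}{31712}\right) - \frac{5143}{38848} = - \frac{5088215}{38498368} + \frac{\sqrt{85}}{31712}$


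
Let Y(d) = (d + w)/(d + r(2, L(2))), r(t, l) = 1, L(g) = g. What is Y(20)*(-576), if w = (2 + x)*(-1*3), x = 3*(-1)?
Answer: -4416/7 ≈ -630.86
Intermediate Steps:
x = -3
w = 3 (w = (2 - 3)*(-1*3) = -1*(-3) = 3)
Y(d) = (3 + d)/(1 + d) (Y(d) = (d + 3)/(d + 1) = (3 + d)/(1 + d))
Y(20)*(-576) = ((3 + 20)/(1 + 20))*(-576) = (23/21)*(-576) = -4416/7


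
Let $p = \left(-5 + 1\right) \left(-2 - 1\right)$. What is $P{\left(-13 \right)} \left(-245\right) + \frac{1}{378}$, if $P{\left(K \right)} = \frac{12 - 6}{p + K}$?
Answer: $\frac{555661}{378} \approx 1470.0$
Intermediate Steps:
$p = 12$ ($p = \left(-4\right) \left(-3\right) = 12$)
$P{\left(K \right)} = \frac{6}{12 + K}$ ($P{\left(K \right)} = \frac{12 - 6}{12 + K} = \frac{6}{12 + K}$)
$P{\left(-13 \right)} \left(-245\right) + \frac{1}{378} = \frac{6}{12 - 13} \left(-245\right) + \frac{1}{378} = \frac{6}{-1} \left(-245\right) + \frac{1}{378} = 6 \left(-1\right) \left(-245\right) + \frac{1}{378} = \left(-6\right) \left(-245\right) + \frac{1}{378} = 1470 + \frac{1}{378} = \frac{555661}{378}$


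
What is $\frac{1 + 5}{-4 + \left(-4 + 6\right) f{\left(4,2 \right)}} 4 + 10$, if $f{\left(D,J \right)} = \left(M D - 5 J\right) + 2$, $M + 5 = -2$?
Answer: $\frac{184}{19} \approx 9.6842$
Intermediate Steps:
$M = -7$ ($M = -5 - 2 = -7$)
$f{\left(D,J \right)} = 2 - 7 D - 5 J$ ($f{\left(D,J \right)} = \left(- 7 D - 5 J\right) + 2 = 2 - 7 D - 5 J$)
$\frac{1 + 5}{-4 + \left(-4 + 6\right) f{\left(4,2 \right)}} 4 + 10 = \frac{1 + 5}{-4 + \left(-4 + 6\right) \left(2 - 28 - 10\right)} 4 + 10 = \frac{6}{-4 + 2 \left(2 - 28 - 10\right)} 4 + 10 = \frac{6}{-4 + 2 \left(-36\right)} 4 + 10 = \frac{6}{-4 - 72} \cdot 4 + 10 = \frac{6}{-76} \cdot 4 + 10 = 6 \left(- \frac{1}{76}\right) 4 + 10 = \left(- \frac{3}{38}\right) 4 + 10 = - \frac{6}{19} + 10 = \frac{184}{19}$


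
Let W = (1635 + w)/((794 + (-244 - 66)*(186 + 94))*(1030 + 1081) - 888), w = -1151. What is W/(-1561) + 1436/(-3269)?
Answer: -2642747846922/6016116117809 ≈ -0.43928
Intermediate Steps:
W = -22/8252707 (W = (1635 - 1151)/((794 + (-244 - 66)*(186 + 94))*(1030 + 1081) - 888) = 484/((794 - 310*280)*2111 - 888) = 484/((794 - 86800)*2111 - 888) = 484/(-86006*2111 - 888) = 484/(-181558666 - 888) = 484/(-181559554) = 484*(-1/181559554) = -22/8252707 ≈ -2.6658e-6)
W/(-1561) + 1436/(-3269) = -22/8252707/(-1561) + 1436/(-3269) = -22/8252707*(-1/1561) + 1436*(-1/3269) = 22/12882475627 - 1436/3269 = -2642747846922/6016116117809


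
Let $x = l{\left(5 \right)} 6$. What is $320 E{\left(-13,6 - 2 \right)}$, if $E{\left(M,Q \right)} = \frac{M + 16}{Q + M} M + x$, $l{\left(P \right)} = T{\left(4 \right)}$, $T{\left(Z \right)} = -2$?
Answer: $- \frac{7360}{3} \approx -2453.3$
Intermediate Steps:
$l{\left(P \right)} = -2$
$x = -12$ ($x = \left(-2\right) 6 = -12$)
$E{\left(M,Q \right)} = -12 + \frac{M \left(16 + M\right)}{M + Q}$ ($E{\left(M,Q \right)} = \frac{M + 16}{Q + M} M - 12 = \frac{16 + M}{M + Q} M - 12 = \frac{M \left(16 + M\right)}{M + Q} - 12 = -12 + \frac{M \left(16 + M\right)}{M + Q}$)
$320 E{\left(-13,6 - 2 \right)} = 320 \frac{\left(-13\right)^{2} - 12 \left(6 - 2\right) + 4 \left(-13\right)}{-13 + \left(6 - 2\right)} = 320 \frac{169 - 12 \left(6 - 2\right) - 52}{-13 + \left(6 - 2\right)} = 320 \frac{169 - 48 - 52}{-13 + 4} = 320 \frac{169 - 48 - 52}{-9} = 320 \left(\left(- \frac{1}{9}\right) 69\right) = 320 \left(- \frac{23}{3}\right) = - \frac{7360}{3}$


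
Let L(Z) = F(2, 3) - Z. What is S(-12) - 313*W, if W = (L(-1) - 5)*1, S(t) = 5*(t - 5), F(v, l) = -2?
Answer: 1793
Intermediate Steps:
S(t) = -25 + 5*t (S(t) = 5*(-5 + t) = -25 + 5*t)
L(Z) = -2 - Z
W = -6 (W = ((-2 - 1*(-1)) - 5)*1 = ((-2 + 1) - 5)*1 = (-1 - 5)*1 = -6*1 = -6)
S(-12) - 313*W = (-25 + 5*(-12)) - 313*(-6) = (-25 - 60) + 1878 = -85 + 1878 = 1793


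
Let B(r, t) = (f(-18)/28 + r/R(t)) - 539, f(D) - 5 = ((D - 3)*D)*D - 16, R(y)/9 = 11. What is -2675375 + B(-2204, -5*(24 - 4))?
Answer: -7418370005/2772 ≈ -2.6762e+6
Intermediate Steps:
R(y) = 99 (R(y) = 9*11 = 99)
f(D) = -11 + D**2*(-3 + D) (f(D) = 5 + (((D - 3)*D)*D - 16) = 5 + (((-3 + D)*D)*D - 16) = 5 + ((D*(-3 + D))*D - 16) = 5 + (D**2*(-3 + D) - 16) = 5 + (-16 + D**2*(-3 + D)) = -11 + D**2*(-3 + D))
B(r, t) = -21907/28 + r/99 (B(r, t) = ((-11 + (-18)**3 - 3*(-18)**2)/28 + r/99) - 539 = ((-11 - 5832 - 3*324)*(1/28) + r*(1/99)) - 539 = ((-11 - 5832 - 972)*(1/28) + r/99) - 539 = (-6815*1/28 + r/99) - 539 = (-6815/28 + r/99) - 539 = -21907/28 + r/99)
-2675375 + B(-2204, -5*(24 - 4)) = -2675375 + (-21907/28 + (1/99)*(-2204)) = -2675375 + (-21907/28 - 2204/99) = -2675375 - 2230505/2772 = -7418370005/2772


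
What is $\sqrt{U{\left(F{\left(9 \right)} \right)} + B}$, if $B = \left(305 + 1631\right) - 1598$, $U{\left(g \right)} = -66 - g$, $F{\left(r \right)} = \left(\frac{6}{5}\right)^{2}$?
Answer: $\frac{2 \sqrt{1691}}{5} \approx 16.449$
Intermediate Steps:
$F{\left(r \right)} = \frac{36}{25}$ ($F{\left(r \right)} = \left(6 \cdot \frac{1}{5}\right)^{2} = \left(\frac{6}{5}\right)^{2} = \frac{36}{25}$)
$B = 338$ ($B = 1936 - 1598 = 338$)
$\sqrt{U{\left(F{\left(9 \right)} \right)} + B} = \sqrt{\left(-66 - \frac{36}{25}\right) + 338} = \sqrt{- \frac{1686}{25} + 338} = \sqrt{\frac{6764}{25}} = \frac{2 \sqrt{1691}}{5}$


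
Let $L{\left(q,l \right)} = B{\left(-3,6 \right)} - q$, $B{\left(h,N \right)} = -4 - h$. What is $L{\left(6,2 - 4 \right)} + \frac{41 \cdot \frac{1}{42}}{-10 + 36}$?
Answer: $- \frac{7603}{1092} \approx -6.9625$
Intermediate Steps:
$L{\left(q,l \right)} = -1 - q$ ($L{\left(q,l \right)} = \left(-4 - -3\right) - q = \left(-4 + 3\right) - q = -1 - q$)
$L{\left(6,2 - 4 \right)} + \frac{41 \cdot \frac{1}{42}}{-10 + 36} = \left(-1 - 6\right) + \frac{41 \cdot \frac{1}{42}}{-10 + 36} = \left(-1 - 6\right) + \frac{41 \cdot \frac{1}{42}}{26} = -7 + \frac{41}{42} \cdot \frac{1}{26} = -7 + \frac{41}{1092} = - \frac{7603}{1092}$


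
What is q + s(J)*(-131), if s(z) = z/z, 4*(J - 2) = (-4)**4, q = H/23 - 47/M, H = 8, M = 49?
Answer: -148326/1127 ≈ -131.61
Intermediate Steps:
q = -689/1127 (q = 8/23 - 47/49 = -689/1127 ≈ -0.61136)
J = 66 (J = 2 + (1/4)*(-4)**4 = 2 + (1/4)*256 = 2 + 64 = 66)
s(z) = 1
q + s(J)*(-131) = -689/1127 + 1*(-131) = -689/1127 - 131 = -148326/1127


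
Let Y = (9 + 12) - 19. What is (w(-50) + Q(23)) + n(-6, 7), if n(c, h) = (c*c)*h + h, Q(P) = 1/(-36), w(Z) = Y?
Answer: 9395/36 ≈ 260.97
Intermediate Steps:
Y = 2 (Y = 21 - 19 = 2)
w(Z) = 2
Q(P) = -1/36
n(c, h) = h + h*c² (n(c, h) = c²*h + h = h*c² + h = h + h*c²)
(w(-50) + Q(23)) + n(-6, 7) = (2 - 1/36) + 7*(1 + (-6)²) = 71/36 + 7*(1 + 36) = 71/36 + 7*37 = 71/36 + 259 = 9395/36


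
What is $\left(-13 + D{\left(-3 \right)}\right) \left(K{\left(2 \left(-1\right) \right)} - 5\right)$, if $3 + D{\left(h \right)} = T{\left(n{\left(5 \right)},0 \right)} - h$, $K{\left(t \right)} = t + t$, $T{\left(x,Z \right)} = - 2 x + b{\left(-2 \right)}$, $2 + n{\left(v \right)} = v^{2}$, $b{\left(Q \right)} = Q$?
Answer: $549$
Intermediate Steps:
$n{\left(v \right)} = -2 + v^{2}$
$T{\left(x,Z \right)} = -2 - 2 x$ ($T{\left(x,Z \right)} = - 2 x - 2 = -2 - 2 x$)
$K{\left(t \right)} = 2 t$
$D{\left(h \right)} = -51 - h$ ($D{\left(h \right)} = -3 - \left(2 + h + 2 \left(-2 + 5^{2}\right)\right) = -3 - \left(2 + h + 2 \left(-2 + 25\right)\right) = -3 - \left(48 + h\right) = -51 - h$)
$\left(-13 + D{\left(-3 \right)}\right) \left(K{\left(2 \left(-1\right) \right)} - 5\right) = \left(-13 - 48\right) \left(2 \cdot 2 \left(-1\right) - 5\right) = \left(-13 + \left(-51 + 3\right)\right) \left(2 \left(-2\right) - 5\right) = \left(-13 - 48\right) \left(-4 - 5\right) = \left(-61\right) \left(-9\right) = 549$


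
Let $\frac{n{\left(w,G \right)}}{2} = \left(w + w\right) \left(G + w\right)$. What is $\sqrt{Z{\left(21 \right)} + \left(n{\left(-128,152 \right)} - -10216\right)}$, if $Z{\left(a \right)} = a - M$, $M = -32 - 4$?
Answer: $i \sqrt{2015} \approx 44.889 i$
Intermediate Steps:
$n{\left(w,G \right)} = 4 w \left(G + w\right)$ ($n{\left(w,G \right)} = 2 \left(w + w\right) \left(G + w\right) = 2 \cdot 2 w \left(G + w\right) = 4 w \left(G + w\right)$)
$M = -36$
$Z{\left(a \right)} = 36 + a$ ($Z{\left(a \right)} = a - -36 = a + 36 = 36 + a$)
$\sqrt{Z{\left(21 \right)} + \left(n{\left(-128,152 \right)} - -10216\right)} = \sqrt{\left(36 + 21\right) + \left(4 \left(-128\right) \left(152 - 128\right) - -10216\right)} = \sqrt{57 + \left(4 \left(-128\right) 24 + 10216\right)} = \sqrt{57 + \left(-12288 + 10216\right)} = \sqrt{57 - 2072} = \sqrt{-2015} = i \sqrt{2015}$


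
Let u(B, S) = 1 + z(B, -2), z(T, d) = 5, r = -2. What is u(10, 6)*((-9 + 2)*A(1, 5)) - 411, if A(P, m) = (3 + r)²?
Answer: -453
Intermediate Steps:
A(P, m) = 1 (A(P, m) = (3 - 2)² = 1² = 1)
u(B, S) = 6 (u(B, S) = 1 + 5 = 6)
u(10, 6)*((-9 + 2)*A(1, 5)) - 411 = 6*((-9 + 2)*1) - 411 = 6*(-7*1) - 411 = 6*(-7) - 411 = -42 - 411 = -453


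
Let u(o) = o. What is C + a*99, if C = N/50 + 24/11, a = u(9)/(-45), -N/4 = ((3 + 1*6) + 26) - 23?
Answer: -5109/275 ≈ -18.578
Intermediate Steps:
N = -48 (N = -4*(((3 + 1*6) + 26) - 23) = -4*(((3 + 6) + 26) - 23) = -4*((9 + 26) - 23) = -4*(35 - 23) = -4*12 = -48)
a = -⅕ (a = 9/(-45) = 9*(-1/45) = -⅕ ≈ -0.20000)
C = 336/275 (C = -48/50 + 24/11 = -48*1/50 + 24*(1/11) = -24/25 + 24/11 = 336/275 ≈ 1.2218)
C + a*99 = 336/275 - ⅕*99 = 336/275 - 99/5 = -5109/275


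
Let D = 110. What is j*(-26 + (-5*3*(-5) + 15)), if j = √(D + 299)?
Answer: 64*√409 ≈ 1294.3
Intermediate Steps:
j = √409 (j = √(110 + 299) = √409 ≈ 20.224)
j*(-26 + (-5*3*(-5) + 15)) = √409*(-26 + (-5*3*(-5) + 15)) = √409*(-26 + (-15*(-5) + 15)) = √409*(-26 + (75 + 15)) = √409*(-26 + 90) = √409*64 = 64*√409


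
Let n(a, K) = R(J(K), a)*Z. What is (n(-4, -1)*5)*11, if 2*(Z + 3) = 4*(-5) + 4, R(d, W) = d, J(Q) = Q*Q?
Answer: -605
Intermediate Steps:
J(Q) = Q²
Z = -11 (Z = -3 + (4*(-5) + 4)/2 = -3 + (-20 + 4)/2 = -3 + (½)*(-16) = -3 - 8 = -11)
n(a, K) = -11*K² (n(a, K) = K²*(-11) = -11*K²)
(n(-4, -1)*5)*11 = (-11*(-1)²*5)*11 = (-11*1*5)*11 = -11*5*11 = -55*11 = -605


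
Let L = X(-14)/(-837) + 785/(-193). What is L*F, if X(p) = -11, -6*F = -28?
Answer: -9168908/484623 ≈ -18.920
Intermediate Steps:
F = 14/3 (F = -⅙*(-28) = 14/3 ≈ 4.6667)
L = -654922/161541 (L = -11/(-837) + 785/(-193) = -11*(-1/837) + 785*(-1/193) = 11/837 - 785/193 = -654922/161541 ≈ -4.0542)
L*F = -654922/161541*14/3 = -9168908/484623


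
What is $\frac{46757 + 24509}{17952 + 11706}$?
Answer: $\frac{35633}{14829} \approx 2.4029$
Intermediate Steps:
$\frac{46757 + 24509}{17952 + 11706} = \frac{71266}{29658} = 71266 \cdot \frac{1}{29658} = \frac{35633}{14829}$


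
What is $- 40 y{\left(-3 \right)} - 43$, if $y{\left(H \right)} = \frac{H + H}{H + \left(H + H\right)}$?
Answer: $- \frac{209}{3} \approx -69.667$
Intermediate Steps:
$y{\left(H \right)} = \frac{2}{3}$ ($y{\left(H \right)} = \frac{2 H}{H + 2 H} = \frac{2 H}{3 H} = 2 H \frac{1}{3 H} = \frac{2}{3}$)
$- 40 y{\left(-3 \right)} - 43 = \left(-40\right) \frac{2}{3} - 43 = - \frac{80}{3} - 43 = - \frac{209}{3}$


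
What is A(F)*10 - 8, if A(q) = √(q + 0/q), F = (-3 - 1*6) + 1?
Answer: -8 + 20*I*√2 ≈ -8.0 + 28.284*I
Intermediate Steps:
F = -8 (F = (-3 - 6) + 1 = -9 + 1 = -8)
A(q) = √q (A(q) = √(q + 0) = √q)
A(F)*10 - 8 = √(-8)*10 - 8 = (2*I*√2)*10 - 8 = 20*I*√2 - 8 = -8 + 20*I*√2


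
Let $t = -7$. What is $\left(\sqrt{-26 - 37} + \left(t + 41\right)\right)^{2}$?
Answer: $1093 + 204 i \sqrt{7} \approx 1093.0 + 539.73 i$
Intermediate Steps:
$\left(\sqrt{-26 - 37} + \left(t + 41\right)\right)^{2} = \left(\sqrt{-26 - 37} + \left(-7 + 41\right)\right)^{2} = \left(\sqrt{-63} + 34\right)^{2} = \left(3 i \sqrt{7} + 34\right)^{2} = \left(34 + 3 i \sqrt{7}\right)^{2}$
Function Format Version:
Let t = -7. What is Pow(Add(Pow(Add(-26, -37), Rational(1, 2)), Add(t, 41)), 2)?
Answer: Add(1093, Mul(204, I, Pow(7, Rational(1, 2)))) ≈ Add(1093.0, Mul(539.73, I))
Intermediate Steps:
Pow(Add(Pow(Add(-26, -37), Rational(1, 2)), Add(t, 41)), 2) = Pow(Add(Pow(Add(-26, -37), Rational(1, 2)), Add(-7, 41)), 2) = Pow(Add(Pow(-63, Rational(1, 2)), 34), 2) = Pow(Add(Mul(3, I, Pow(7, Rational(1, 2))), 34), 2) = Pow(Add(34, Mul(3, I, Pow(7, Rational(1, 2)))), 2)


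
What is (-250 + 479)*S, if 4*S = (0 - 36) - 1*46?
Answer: -9389/2 ≈ -4694.5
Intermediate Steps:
S = -41/2 (S = ((0 - 36) - 1*46)/4 = (-36 - 46)/4 = (1/4)*(-82) = -41/2 ≈ -20.500)
(-250 + 479)*S = (-250 + 479)*(-41/2) = 229*(-41/2) = -9389/2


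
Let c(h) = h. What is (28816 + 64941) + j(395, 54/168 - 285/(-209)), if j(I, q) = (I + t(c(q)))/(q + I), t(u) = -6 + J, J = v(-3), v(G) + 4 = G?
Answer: 11455254159/122179 ≈ 93758.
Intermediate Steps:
v(G) = -4 + G
J = -7 (J = -4 - 3 = -7)
t(u) = -13 (t(u) = -6 - 7 = -13)
j(I, q) = (-13 + I)/(I + q) (j(I, q) = (I - 13)/(q + I) = (-13 + I)/(I + q))
(28816 + 64941) + j(395, 54/168 - 285/(-209)) = (28816 + 64941) + (-13 + 395)/(395 + (54/168 - 285/(-209))) = 93757 + 382/(395 + (54*(1/168) - 285*(-1/209))) = 93757 + 382/(395 + (9/28 + 15/11)) = 93757 + 382/(395 + 519/308) = 93757 + 382/(122179/308) = 93757 + (308/122179)*382 = 93757 + 117656/122179 = 11455254159/122179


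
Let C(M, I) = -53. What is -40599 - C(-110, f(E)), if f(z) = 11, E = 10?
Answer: -40546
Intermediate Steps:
-40599 - C(-110, f(E)) = -40599 - 1*(-53) = -40599 + 53 = -40546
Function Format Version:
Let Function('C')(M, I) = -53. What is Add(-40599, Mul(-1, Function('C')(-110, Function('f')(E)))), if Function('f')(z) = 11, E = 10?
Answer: -40546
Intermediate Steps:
Add(-40599, Mul(-1, Function('C')(-110, Function('f')(E)))) = Add(-40599, Mul(-1, -53)) = Add(-40599, 53) = -40546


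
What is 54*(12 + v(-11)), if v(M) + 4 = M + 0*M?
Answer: -162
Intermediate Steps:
v(M) = -4 + M (v(M) = -4 + (M + 0*M) = -4 + (M + 0) = -4 + M)
54*(12 + v(-11)) = 54*(12 + (-4 - 11)) = 54*(12 - 15) = 54*(-3) = -162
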